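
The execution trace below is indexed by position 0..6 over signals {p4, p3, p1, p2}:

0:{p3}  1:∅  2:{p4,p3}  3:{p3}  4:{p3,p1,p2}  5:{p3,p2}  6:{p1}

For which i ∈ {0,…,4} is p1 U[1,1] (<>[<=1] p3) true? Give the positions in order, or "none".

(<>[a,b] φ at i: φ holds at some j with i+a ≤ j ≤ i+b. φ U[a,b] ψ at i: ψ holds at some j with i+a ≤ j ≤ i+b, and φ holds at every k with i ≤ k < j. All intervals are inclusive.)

4

Evaluate at each i in [0,4]:
  i=0: ✗ (lhs fails at k=0 before rhs at j=1)
  i=1: ✗ (lhs fails at k=1 before rhs at j=2)
  i=2: ✗ (lhs fails at k=2 before rhs at j=3)
  i=3: ✗ (lhs fails at k=3 before rhs at j=4)
  i=4: ✓ (rhs at j=5; lhs holds on [4,4])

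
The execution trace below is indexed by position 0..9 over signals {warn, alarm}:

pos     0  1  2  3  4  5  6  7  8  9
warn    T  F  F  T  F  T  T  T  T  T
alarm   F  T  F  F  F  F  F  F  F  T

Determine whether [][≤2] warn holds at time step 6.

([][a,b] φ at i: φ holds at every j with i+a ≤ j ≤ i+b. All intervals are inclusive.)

Check warn at every j in [6,8]:
  j=6: true
  j=7: true
  j=8: true
All positions satisfy it → formula holds.

Holds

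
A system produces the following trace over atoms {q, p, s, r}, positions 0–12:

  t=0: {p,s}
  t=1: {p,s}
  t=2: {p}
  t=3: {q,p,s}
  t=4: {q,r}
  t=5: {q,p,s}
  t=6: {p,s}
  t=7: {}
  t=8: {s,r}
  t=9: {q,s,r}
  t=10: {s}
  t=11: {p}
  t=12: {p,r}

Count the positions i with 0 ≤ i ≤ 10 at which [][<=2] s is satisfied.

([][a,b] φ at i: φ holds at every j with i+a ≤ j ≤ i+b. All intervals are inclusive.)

1

Evaluate at each i in [0,10]:
  i=0: ✗ (fails at j=2)
  i=1: ✗ (fails at j=2)
  i=2: ✗ (fails at j=2)
  i=3: ✗ (fails at j=4)
  i=4: ✗ (fails at j=4)
  i=5: ✗ (fails at j=7)
  i=6: ✗ (fails at j=7)
  i=7: ✗ (fails at j=7)
  i=8: ✓ (all of [8,10])
  i=9: ✗ (fails at j=11)
  i=10: ✗ (fails at j=11)
Positions where it holds: {8} → 1.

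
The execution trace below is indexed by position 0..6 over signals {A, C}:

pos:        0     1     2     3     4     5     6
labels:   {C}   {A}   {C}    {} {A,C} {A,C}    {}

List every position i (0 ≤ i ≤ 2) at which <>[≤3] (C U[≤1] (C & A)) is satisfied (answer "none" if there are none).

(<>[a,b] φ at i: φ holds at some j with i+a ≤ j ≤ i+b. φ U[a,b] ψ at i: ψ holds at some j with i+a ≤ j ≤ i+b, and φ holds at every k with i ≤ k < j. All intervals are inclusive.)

Evaluate at each i in [0,2]:
  i=0: ✗ (none in [0,3])
  i=1: ✓ (witness j=4)
  i=2: ✓ (witness j=4)

1, 2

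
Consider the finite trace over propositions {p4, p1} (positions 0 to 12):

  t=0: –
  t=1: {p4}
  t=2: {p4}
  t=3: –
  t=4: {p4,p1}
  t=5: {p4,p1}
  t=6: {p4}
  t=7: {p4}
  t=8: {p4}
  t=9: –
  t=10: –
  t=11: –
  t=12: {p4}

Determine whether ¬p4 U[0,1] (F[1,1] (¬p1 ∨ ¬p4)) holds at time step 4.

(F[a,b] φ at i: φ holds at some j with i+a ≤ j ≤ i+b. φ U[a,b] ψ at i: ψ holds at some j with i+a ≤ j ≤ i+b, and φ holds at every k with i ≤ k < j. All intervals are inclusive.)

Does not hold

Need some j in [4,5] with F[1,1] (¬p1 ∨ ¬p4), and ¬p4 at every k in [4,j-1].
  j=4: F[1,1] (¬p1 ∨ ¬p4) — fails (none in [5,5]).
  j=5: F[1,1] (¬p1 ∨ ¬p4) holds, but ¬p4 fails at k=4 → not this j.
No j in the window works → until fails.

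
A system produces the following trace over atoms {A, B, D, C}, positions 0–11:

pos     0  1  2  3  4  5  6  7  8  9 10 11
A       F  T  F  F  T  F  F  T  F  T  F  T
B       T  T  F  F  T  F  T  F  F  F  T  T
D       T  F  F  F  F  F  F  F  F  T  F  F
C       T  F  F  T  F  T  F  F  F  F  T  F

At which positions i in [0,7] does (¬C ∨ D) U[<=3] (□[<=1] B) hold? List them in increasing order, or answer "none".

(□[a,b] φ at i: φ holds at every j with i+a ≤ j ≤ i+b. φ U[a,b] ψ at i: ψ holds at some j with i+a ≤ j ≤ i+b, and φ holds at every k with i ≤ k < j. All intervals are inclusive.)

Evaluate at each i in [0,7]:
  i=0: ✓ (rhs at j=0)
  i=1: ✗ (no rhs in [1,4])
  i=2: ✗ (no rhs in [2,5])
  i=3: ✗ (no rhs in [3,6])
  i=4: ✗ (no rhs in [4,7])
  i=5: ✗ (no rhs in [5,8])
  i=6: ✗ (no rhs in [6,9])
  i=7: ✓ (rhs at j=10; lhs holds on [7,9])

0, 7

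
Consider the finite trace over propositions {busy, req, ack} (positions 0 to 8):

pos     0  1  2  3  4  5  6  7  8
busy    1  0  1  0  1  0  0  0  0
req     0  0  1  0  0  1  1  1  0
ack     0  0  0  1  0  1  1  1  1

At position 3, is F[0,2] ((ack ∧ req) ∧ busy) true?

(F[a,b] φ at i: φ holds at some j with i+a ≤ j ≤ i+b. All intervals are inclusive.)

Check ((ack ∧ req) ∧ busy) at each j in [3,5]:
  j=3: false
  j=4: false
  j=5: false
No position in the window satisfies it → formula fails.

False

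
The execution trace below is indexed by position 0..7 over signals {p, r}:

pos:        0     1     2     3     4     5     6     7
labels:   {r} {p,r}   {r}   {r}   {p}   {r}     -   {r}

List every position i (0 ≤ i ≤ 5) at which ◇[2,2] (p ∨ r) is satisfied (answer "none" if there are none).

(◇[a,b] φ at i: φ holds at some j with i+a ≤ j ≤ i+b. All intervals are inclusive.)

Evaluate at each i in [0,5]:
  i=0: ✓ (witness j=2)
  i=1: ✓ (witness j=3)
  i=2: ✓ (witness j=4)
  i=3: ✓ (witness j=5)
  i=4: ✗ (none in [6,6])
  i=5: ✓ (witness j=7)

0, 1, 2, 3, 5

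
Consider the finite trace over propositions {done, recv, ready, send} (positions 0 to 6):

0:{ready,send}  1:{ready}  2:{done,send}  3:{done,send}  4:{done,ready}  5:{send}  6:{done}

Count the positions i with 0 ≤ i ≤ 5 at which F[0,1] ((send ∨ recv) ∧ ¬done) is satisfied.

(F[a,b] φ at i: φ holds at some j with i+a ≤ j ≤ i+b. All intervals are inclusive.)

Evaluate at each i in [0,5]:
  i=0: ✓ (witness j=0)
  i=1: ✗ (none in [1,2])
  i=2: ✗ (none in [2,3])
  i=3: ✗ (none in [3,4])
  i=4: ✓ (witness j=5)
  i=5: ✓ (witness j=5)
Positions where it holds: {0, 4, 5} → 3.

3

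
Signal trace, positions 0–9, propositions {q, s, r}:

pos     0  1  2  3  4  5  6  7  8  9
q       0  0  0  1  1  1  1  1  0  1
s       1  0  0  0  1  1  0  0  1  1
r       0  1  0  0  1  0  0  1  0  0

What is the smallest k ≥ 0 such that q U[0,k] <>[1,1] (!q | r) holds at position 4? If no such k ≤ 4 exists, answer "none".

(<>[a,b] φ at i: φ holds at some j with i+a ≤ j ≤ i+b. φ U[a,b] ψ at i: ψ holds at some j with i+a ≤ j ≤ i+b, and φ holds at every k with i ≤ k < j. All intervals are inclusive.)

Need earliest j ≥ 4 with <>[1,1] (!q | r), and q at every k in [4,j-1].
  j=4: rhs fails.
  j=5: rhs fails.
  j=6: rhs holds; lhs holds on [4,5]. k = 2.

2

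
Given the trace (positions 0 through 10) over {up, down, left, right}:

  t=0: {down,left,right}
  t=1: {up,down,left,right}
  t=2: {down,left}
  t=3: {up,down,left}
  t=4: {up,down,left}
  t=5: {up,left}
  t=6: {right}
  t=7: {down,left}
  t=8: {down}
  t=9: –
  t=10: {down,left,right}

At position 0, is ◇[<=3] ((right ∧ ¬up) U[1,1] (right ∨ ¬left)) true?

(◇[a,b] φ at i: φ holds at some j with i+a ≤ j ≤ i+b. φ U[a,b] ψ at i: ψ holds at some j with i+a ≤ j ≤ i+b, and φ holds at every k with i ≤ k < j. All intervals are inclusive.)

Check ((right ∧ ¬up) U[1,1] (right ∨ ¬left)) at each j in [0,3]:
  j=0: holds
  j=1: fails
  j=2: fails
  j=3: fails
Found at j=0 → formula holds.

Holds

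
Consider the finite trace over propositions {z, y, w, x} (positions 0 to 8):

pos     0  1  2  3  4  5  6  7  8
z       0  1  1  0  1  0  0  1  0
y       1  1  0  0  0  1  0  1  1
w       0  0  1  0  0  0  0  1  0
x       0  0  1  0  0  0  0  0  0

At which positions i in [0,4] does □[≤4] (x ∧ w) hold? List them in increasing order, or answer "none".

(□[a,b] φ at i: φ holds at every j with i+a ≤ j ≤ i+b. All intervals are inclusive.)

Evaluate at each i in [0,4]:
  i=0: ✗ (fails at j=0)
  i=1: ✗ (fails at j=1)
  i=2: ✗ (fails at j=3)
  i=3: ✗ (fails at j=3)
  i=4: ✗ (fails at j=4)

none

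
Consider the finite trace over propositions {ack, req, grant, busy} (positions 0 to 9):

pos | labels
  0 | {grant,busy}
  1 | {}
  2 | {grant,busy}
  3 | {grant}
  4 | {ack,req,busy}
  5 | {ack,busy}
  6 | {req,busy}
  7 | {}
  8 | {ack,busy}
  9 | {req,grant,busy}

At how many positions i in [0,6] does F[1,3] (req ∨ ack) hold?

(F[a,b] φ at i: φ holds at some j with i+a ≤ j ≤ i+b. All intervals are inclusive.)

6

Evaluate at each i in [0,6]:
  i=0: ✗ (none in [1,3])
  i=1: ✓ (witness j=4)
  i=2: ✓ (witness j=4)
  i=3: ✓ (witness j=4)
  i=4: ✓ (witness j=5)
  i=5: ✓ (witness j=6)
  i=6: ✓ (witness j=8)
Positions where it holds: {1, 2, 3, 4, 5, 6} → 6.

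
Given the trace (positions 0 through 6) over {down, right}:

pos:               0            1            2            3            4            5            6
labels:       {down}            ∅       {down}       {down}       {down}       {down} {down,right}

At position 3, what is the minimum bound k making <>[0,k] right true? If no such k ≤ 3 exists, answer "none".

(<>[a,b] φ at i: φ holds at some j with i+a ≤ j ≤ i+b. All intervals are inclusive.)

3

Scan j = 3,4,… for right:
  j=3: fails
  j=4: fails
  j=5: fails
  j=6: holds
First hit at j=6, so smallest k = 6-3 = 3.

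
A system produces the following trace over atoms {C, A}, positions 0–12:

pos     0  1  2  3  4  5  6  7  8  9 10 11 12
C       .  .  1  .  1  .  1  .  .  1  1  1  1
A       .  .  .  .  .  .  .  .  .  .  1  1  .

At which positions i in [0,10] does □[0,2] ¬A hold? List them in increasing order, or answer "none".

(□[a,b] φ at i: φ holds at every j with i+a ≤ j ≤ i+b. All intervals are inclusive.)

0, 1, 2, 3, 4, 5, 6, 7

Evaluate at each i in [0,10]:
  i=0: ✓ (all of [0,2])
  i=1: ✓ (all of [1,3])
  i=2: ✓ (all of [2,4])
  i=3: ✓ (all of [3,5])
  i=4: ✓ (all of [4,6])
  i=5: ✓ (all of [5,7])
  i=6: ✓ (all of [6,8])
  i=7: ✓ (all of [7,9])
  i=8: ✗ (fails at j=10)
  i=9: ✗ (fails at j=10)
  i=10: ✗ (fails at j=10)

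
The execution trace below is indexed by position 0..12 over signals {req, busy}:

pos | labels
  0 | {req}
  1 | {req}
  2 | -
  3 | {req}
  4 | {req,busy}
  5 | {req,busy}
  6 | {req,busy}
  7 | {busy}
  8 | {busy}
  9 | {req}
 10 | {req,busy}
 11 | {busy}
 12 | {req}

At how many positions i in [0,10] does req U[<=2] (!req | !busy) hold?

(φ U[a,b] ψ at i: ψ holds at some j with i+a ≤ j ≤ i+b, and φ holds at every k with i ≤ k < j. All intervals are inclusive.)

10

Evaluate at each i in [0,10]:
  i=0: ✓ (rhs at j=0)
  i=1: ✓ (rhs at j=1)
  i=2: ✓ (rhs at j=2)
  i=3: ✓ (rhs at j=3)
  i=4: ✗ (no rhs in [4,6])
  i=5: ✓ (rhs at j=7; lhs holds on [5,6])
  i=6: ✓ (rhs at j=7; lhs holds on [6,6])
  i=7: ✓ (rhs at j=7)
  i=8: ✓ (rhs at j=8)
  i=9: ✓ (rhs at j=9)
  i=10: ✓ (rhs at j=11; lhs holds on [10,10])
Positions where it holds: {0, 1, 2, 3, 5, 6, 7, 8, 9, 10} → 10.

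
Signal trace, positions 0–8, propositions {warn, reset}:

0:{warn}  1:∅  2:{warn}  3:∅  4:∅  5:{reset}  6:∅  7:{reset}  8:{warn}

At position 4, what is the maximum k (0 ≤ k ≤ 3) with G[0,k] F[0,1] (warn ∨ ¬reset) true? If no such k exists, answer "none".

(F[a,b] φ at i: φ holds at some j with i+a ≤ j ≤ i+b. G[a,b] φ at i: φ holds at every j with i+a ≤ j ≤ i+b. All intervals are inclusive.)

3

F[0,1] (warn ∨ ¬reset) must hold from j=4 onward; find where it first fails.
  j=4: holds
  j=5: holds
  j=6: holds
  j=7: holds
Holds through j=7; largest k = 3.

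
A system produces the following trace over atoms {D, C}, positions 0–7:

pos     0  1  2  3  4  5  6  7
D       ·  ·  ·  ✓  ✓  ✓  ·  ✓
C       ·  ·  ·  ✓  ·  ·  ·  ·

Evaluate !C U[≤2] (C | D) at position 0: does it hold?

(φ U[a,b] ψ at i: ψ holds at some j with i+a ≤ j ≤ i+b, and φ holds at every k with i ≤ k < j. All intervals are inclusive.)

Need some j in [0,2] with (C | D), and !C at every k in [0,j-1].
  j=0: (C | D) false.
  j=1: (C | D) false.
  j=2: (C | D) false.
No j in the window works → until fails.

Does not hold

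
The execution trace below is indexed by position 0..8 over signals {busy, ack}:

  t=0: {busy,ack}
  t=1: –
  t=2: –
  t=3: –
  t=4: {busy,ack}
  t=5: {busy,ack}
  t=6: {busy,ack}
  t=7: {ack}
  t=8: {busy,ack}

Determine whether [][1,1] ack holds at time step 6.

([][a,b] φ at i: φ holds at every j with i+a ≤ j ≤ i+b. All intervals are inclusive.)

Check ack at every j in [7,7]:
  j=7: true
All positions satisfy it → formula holds.

True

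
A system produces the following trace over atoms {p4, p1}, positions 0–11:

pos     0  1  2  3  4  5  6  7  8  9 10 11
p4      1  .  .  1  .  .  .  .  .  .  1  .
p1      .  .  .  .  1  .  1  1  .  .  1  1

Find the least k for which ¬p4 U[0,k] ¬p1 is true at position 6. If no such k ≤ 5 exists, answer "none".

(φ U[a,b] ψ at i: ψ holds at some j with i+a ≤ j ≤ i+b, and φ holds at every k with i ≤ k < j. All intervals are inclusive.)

2

Need earliest j ≥ 6 with ¬p1, and ¬p4 at every k in [6,j-1].
  j=6: rhs fails.
  j=7: rhs fails.
  j=8: rhs holds; lhs holds on [6,7]. k = 2.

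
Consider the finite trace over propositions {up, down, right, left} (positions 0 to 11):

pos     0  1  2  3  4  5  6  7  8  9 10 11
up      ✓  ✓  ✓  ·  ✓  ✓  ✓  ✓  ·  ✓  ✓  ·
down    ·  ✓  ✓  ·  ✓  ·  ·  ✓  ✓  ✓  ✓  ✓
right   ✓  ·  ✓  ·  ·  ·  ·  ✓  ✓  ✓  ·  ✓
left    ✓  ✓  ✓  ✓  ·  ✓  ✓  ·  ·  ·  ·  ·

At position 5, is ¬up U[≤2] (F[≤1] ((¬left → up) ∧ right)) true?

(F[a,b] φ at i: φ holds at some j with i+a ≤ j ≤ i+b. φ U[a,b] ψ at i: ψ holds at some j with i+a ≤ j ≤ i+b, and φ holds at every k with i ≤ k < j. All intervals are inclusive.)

Does not hold

Need some j in [5,7] with F[≤1] ((¬left → up) ∧ right), and ¬up at every k in [5,j-1].
  j=5: F[≤1] ((¬left → up) ∧ right) — fails (none in [5,6]).
  j=6: F[≤1] ((¬left → up) ∧ right) holds, but ¬up fails at k=5 → not this j.
  j=7: F[≤1] ((¬left → up) ∧ right) holds, but ¬up fails at k=5 → not this j.
No j in the window works → until fails.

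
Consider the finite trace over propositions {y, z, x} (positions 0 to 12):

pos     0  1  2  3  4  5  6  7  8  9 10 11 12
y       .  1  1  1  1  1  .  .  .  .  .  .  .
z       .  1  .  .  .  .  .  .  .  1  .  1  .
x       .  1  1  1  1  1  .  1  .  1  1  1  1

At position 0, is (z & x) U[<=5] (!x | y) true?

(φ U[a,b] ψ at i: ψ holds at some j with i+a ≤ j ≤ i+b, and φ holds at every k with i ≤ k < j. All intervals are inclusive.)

Holds

Need some j in [0,5] with (!x | y), and (z & x) at every k in [0,j-1].
  j=0: (!x | y) holds; no prefix to check → satisfied.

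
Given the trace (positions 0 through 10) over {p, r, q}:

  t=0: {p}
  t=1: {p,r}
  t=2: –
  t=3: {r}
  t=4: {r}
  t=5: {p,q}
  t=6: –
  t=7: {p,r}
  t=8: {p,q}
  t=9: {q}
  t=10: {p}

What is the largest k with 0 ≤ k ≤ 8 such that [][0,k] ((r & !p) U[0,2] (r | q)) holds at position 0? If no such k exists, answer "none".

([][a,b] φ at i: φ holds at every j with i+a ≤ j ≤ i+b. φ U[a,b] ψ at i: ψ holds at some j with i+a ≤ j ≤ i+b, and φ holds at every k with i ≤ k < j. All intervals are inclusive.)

((r & !p) U[0,2] (r | q)) must hold from j=0 onward; find where it first fails.
  j=0: fails → no k works.

none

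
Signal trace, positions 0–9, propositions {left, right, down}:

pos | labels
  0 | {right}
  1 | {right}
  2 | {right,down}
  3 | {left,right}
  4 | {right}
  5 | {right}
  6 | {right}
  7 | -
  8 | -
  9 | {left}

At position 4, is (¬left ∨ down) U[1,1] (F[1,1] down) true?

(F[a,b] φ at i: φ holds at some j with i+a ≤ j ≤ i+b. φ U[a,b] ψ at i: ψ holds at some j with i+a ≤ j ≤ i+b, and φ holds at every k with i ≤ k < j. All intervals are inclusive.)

Need some j in [5,5] with F[1,1] down, and (¬left ∨ down) at every k in [4,j-1].
  j=5: F[1,1] down — fails (none in [6,6]).
No j in the window works → until fails.

Does not hold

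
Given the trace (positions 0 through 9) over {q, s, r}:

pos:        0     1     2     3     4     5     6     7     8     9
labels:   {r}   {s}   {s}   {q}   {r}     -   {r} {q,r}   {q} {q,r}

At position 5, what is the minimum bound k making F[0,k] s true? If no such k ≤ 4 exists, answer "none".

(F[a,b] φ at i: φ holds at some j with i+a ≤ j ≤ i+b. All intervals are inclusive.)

Scan j = 5,6,… for s:
  j=5: fails
  j=6: fails
  j=7: fails
  j=8: fails
  j=9: fails
No j in [5,9] satisfies it → none.

none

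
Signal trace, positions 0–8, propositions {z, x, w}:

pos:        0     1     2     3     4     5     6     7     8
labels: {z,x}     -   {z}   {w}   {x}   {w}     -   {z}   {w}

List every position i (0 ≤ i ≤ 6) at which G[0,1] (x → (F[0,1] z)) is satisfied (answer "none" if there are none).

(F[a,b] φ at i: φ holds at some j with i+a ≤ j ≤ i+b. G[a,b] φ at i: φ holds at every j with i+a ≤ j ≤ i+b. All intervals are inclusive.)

0, 1, 2, 5, 6

Evaluate at each i in [0,6]:
  i=0: ✓ (all of [0,1])
  i=1: ✓ (all of [1,2])
  i=2: ✓ (all of [2,3])
  i=3: ✗ (fails at j=4)
  i=4: ✗ (fails at j=4)
  i=5: ✓ (all of [5,6])
  i=6: ✓ (all of [6,7])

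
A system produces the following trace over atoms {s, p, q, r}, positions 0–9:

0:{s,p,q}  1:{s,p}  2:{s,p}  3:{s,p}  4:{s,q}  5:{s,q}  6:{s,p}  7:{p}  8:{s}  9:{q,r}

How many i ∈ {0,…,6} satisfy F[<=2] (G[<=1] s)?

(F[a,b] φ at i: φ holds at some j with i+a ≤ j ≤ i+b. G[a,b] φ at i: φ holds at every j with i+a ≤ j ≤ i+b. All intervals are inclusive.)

6

Evaluate at each i in [0,6]:
  i=0: ✓ (witness j=0)
  i=1: ✓ (witness j=1)
  i=2: ✓ (witness j=2)
  i=3: ✓ (witness j=3)
  i=4: ✓ (witness j=4)
  i=5: ✓ (witness j=5)
  i=6: ✗ (none in [6,8])
Positions where it holds: {0, 1, 2, 3, 4, 5} → 6.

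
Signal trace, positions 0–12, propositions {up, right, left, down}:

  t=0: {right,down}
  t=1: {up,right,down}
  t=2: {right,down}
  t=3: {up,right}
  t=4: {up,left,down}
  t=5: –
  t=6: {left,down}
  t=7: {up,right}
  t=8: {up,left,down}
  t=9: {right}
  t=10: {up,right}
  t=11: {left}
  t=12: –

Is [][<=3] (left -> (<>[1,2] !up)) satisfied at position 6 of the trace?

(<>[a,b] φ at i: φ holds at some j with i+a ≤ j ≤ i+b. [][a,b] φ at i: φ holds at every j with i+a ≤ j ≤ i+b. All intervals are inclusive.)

Check (left -> (<>[1,2] !up)) at every j in [6,9]:
  j=6: antecedent true; consequent fails (none in [7,8]) → ✗
  j=7: antecedent false → ✓
  j=8: antecedent true; consequent holds (witness at 9) → ✓
  j=9: antecedent false → ✓
Fails at j=6 → formula fails.

Does not hold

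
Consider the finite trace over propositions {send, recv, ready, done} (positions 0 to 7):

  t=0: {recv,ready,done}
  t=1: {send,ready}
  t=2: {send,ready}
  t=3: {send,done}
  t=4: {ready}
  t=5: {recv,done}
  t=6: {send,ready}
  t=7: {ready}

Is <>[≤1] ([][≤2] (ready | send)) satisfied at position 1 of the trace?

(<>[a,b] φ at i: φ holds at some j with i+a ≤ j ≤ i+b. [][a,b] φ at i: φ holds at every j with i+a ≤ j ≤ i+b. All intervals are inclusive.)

Yes

Check [][≤2] (ready | send) at each j in [1,2]:
  j=1: holds on [1,3]
  j=2: holds on [2,4]
Found at j=1 → formula holds.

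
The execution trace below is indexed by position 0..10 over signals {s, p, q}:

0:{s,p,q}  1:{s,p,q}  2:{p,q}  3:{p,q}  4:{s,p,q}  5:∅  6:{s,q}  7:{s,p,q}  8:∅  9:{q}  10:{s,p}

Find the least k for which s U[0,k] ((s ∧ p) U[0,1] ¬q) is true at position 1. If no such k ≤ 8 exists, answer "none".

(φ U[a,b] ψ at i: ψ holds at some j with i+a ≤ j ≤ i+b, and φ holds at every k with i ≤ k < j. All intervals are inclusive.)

Need earliest j ≥ 1 with ((s ∧ p) U[0,1] ¬q), and s at every k in [1,j-1].
  j=1: rhs fails.
  j=2: rhs fails.
  j=3: rhs fails.
  j=4: rhs holds but lhs fails at k=2.
  j=5: rhs holds but lhs fails at k=2.
  j=6: rhs fails.
  j=7: rhs holds but lhs fails at k=2.
  j=8: rhs holds but lhs fails at k=2.
  j=9: rhs fails.
No witness within the range → none.

none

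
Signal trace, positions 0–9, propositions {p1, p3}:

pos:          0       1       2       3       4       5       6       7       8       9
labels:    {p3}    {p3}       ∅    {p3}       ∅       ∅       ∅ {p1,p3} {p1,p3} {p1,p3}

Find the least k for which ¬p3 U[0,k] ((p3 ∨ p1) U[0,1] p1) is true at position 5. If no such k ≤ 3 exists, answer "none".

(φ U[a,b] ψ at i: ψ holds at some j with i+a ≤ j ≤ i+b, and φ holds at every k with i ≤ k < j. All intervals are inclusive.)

2

Need earliest j ≥ 5 with ((p3 ∨ p1) U[0,1] p1), and ¬p3 at every k in [5,j-1].
  j=5: rhs fails.
  j=6: rhs fails.
  j=7: rhs holds; lhs holds on [5,6]. k = 2.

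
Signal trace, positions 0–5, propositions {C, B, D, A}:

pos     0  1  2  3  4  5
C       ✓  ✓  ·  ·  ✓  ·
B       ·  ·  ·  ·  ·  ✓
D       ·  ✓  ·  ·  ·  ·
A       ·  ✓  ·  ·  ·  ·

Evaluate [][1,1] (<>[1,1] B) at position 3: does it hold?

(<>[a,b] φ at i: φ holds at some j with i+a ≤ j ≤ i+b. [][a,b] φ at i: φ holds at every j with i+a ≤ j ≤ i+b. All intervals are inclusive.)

Check <>[1,1] B at every j in [4,4]:
  j=4: holds (witness at 5)
All positions satisfy it → formula holds.

Holds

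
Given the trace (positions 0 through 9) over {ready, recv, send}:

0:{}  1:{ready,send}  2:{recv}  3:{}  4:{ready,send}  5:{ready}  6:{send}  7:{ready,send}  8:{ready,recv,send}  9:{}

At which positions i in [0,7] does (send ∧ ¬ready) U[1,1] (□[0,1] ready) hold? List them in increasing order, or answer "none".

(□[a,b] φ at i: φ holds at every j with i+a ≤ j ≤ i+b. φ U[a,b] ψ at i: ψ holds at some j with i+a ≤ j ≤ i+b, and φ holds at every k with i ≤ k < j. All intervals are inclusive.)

6

Evaluate at each i in [0,7]:
  i=0: ✗ (no rhs in [1,1])
  i=1: ✗ (no rhs in [2,2])
  i=2: ✗ (no rhs in [3,3])
  i=3: ✗ (lhs fails at k=3 before rhs at j=4)
  i=4: ✗ (no rhs in [5,5])
  i=5: ✗ (no rhs in [6,6])
  i=6: ✓ (rhs at j=7; lhs holds on [6,6])
  i=7: ✗ (no rhs in [8,8])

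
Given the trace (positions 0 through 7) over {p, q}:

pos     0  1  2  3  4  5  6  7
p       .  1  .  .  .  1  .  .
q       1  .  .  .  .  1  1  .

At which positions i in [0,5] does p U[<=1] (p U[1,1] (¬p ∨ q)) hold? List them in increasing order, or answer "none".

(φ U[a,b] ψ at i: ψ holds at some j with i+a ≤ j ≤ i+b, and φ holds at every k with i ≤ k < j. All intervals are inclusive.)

1, 5

Evaluate at each i in [0,5]:
  i=0: ✗ (lhs fails at k=0 before rhs at j=1)
  i=1: ✓ (rhs at j=1)
  i=2: ✗ (no rhs in [2,3])
  i=3: ✗ (no rhs in [3,4])
  i=4: ✗ (lhs fails at k=4 before rhs at j=5)
  i=5: ✓ (rhs at j=5)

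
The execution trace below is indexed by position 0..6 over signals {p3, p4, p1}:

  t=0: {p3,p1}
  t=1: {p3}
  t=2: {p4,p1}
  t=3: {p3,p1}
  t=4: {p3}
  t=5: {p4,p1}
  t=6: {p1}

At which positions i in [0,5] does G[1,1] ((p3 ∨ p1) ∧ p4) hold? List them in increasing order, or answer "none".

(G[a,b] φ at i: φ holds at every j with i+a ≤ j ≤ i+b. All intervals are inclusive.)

Evaluate at each i in [0,5]:
  i=0: ✗ (fails at j=1)
  i=1: ✓ (all of [2,2])
  i=2: ✗ (fails at j=3)
  i=3: ✗ (fails at j=4)
  i=4: ✓ (all of [5,5])
  i=5: ✗ (fails at j=6)

1, 4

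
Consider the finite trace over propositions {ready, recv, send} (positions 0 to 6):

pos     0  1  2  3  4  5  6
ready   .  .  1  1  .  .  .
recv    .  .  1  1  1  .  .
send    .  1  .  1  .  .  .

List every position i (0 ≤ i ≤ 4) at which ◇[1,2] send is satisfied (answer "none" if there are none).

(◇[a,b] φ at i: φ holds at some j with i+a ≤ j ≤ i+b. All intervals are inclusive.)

Evaluate at each i in [0,4]:
  i=0: ✓ (witness j=1)
  i=1: ✓ (witness j=3)
  i=2: ✓ (witness j=3)
  i=3: ✗ (none in [4,5])
  i=4: ✗ (none in [5,6])

0, 1, 2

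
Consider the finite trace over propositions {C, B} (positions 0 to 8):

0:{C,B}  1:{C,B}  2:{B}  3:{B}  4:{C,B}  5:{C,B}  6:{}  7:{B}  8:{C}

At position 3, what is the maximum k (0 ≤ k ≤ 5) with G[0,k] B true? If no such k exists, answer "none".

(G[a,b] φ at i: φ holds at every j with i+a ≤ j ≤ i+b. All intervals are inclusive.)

B must hold from j=3 onward; find where it first fails.
  j=3: holds
  j=4: holds
  j=5: holds
  j=6: fails
Holds on [3,5], so largest k = 2.

2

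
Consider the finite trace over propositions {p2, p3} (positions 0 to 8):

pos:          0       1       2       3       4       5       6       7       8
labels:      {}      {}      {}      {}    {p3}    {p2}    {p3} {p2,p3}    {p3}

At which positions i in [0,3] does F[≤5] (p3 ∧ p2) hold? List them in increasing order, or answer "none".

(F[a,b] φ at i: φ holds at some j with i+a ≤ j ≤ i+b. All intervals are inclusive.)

2, 3

Evaluate at each i in [0,3]:
  i=0: ✗ (none in [0,5])
  i=1: ✗ (none in [1,6])
  i=2: ✓ (witness j=7)
  i=3: ✓ (witness j=7)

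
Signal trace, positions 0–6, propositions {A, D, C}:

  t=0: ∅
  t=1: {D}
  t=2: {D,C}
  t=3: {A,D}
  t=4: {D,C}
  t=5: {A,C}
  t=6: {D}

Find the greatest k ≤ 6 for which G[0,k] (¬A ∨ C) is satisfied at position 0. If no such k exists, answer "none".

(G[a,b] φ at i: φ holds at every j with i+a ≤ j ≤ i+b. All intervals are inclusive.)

2

(¬A ∨ C) must hold from j=0 onward; find where it first fails.
  j=0: holds
  j=1: holds
  j=2: holds
  j=3: fails
Holds on [0,2], so largest k = 2.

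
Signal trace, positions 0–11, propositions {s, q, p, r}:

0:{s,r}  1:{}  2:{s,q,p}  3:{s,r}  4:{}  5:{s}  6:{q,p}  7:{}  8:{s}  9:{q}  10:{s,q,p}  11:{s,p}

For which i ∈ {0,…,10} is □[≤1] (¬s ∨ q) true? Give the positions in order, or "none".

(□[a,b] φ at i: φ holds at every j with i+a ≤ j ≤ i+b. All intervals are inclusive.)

1, 6, 9

Evaluate at each i in [0,10]:
  i=0: ✗ (fails at j=0)
  i=1: ✓ (all of [1,2])
  i=2: ✗ (fails at j=3)
  i=3: ✗ (fails at j=3)
  i=4: ✗ (fails at j=5)
  i=5: ✗ (fails at j=5)
  i=6: ✓ (all of [6,7])
  i=7: ✗ (fails at j=8)
  i=8: ✗ (fails at j=8)
  i=9: ✓ (all of [9,10])
  i=10: ✗ (fails at j=11)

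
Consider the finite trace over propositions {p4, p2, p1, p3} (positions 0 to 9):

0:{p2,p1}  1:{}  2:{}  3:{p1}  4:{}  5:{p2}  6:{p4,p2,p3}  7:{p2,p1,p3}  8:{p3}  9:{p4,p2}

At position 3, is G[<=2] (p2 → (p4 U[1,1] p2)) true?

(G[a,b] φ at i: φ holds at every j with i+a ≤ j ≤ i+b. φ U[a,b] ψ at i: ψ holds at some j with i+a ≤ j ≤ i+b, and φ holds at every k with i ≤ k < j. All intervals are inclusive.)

Does not hold

Check (p2 → (p4 U[1,1] p2)) at every j in [3,5]:
  j=3: antecedent false → ✓
  j=4: antecedent false → ✓
  j=5: antecedent true; consequent fails → ✗
Fails at j=5 → formula fails.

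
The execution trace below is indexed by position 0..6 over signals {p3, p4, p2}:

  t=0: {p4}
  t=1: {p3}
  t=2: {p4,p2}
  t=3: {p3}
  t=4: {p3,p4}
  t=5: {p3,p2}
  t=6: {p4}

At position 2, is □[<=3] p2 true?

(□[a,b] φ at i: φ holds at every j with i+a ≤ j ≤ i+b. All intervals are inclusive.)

False

Check p2 at every j in [2,5]:
  j=2: true
  j=3: false
  j=4: false
  j=5: true
Fails at j=3 → formula fails.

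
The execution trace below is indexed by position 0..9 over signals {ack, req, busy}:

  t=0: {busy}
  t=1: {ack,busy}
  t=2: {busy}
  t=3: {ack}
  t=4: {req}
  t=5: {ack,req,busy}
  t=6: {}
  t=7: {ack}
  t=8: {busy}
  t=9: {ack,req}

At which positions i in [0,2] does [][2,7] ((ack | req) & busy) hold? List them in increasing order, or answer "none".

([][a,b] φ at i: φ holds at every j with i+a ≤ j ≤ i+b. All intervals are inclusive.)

none

Evaluate at each i in [0,2]:
  i=0: ✗ (fails at j=2)
  i=1: ✗ (fails at j=3)
  i=2: ✗ (fails at j=4)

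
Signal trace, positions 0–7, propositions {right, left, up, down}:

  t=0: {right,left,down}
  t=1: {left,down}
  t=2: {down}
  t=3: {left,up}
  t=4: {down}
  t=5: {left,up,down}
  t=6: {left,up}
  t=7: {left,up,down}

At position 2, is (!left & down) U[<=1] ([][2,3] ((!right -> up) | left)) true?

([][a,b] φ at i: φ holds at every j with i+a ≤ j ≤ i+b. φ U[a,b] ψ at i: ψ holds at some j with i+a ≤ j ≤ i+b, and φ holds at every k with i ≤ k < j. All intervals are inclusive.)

Yes

Need some j in [2,3] with [][2,3] ((!right -> up) | left), and (!left & down) at every k in [2,j-1].
  j=2: [][2,3] ((!right -> up) | left) — fails at 4.
  j=3: [][2,3] ((!right -> up) | left) holds; (!left & down) holds at every k in [2,2] → satisfied.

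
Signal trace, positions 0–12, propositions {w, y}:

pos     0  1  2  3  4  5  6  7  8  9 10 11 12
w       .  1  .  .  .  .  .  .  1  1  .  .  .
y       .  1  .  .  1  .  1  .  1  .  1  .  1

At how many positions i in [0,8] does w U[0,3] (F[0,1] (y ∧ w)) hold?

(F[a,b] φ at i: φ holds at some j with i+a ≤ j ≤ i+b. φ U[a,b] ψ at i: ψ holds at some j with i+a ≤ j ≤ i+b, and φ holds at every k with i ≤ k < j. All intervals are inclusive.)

4

Evaluate at each i in [0,8]:
  i=0: ✓ (rhs at j=0)
  i=1: ✓ (rhs at j=1)
  i=2: ✗ (no rhs in [2,5])
  i=3: ✗ (no rhs in [3,6])
  i=4: ✗ (lhs fails at k=4 before rhs at j=7)
  i=5: ✗ (lhs fails at k=5 before rhs at j=7)
  i=6: ✗ (lhs fails at k=6 before rhs at j=7)
  i=7: ✓ (rhs at j=7)
  i=8: ✓ (rhs at j=8)
Positions where it holds: {0, 1, 7, 8} → 4.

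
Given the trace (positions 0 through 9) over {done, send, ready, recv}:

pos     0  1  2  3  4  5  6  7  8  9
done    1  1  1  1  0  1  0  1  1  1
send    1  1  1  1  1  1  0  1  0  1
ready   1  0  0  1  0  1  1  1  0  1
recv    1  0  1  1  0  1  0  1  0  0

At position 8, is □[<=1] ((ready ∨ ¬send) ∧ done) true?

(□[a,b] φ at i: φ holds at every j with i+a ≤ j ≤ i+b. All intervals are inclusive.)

Check ((ready ∨ ¬send) ∧ done) at every j in [8,9]:
  j=8: true
  j=9: true
All positions satisfy it → formula holds.

True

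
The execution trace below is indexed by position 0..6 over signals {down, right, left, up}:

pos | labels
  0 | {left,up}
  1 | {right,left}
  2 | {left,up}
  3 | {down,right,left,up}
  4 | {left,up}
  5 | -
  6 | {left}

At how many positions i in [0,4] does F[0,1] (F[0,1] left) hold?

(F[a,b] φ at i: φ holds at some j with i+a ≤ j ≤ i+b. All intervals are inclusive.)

5

Evaluate at each i in [0,4]:
  i=0: ✓ (witness j=0)
  i=1: ✓ (witness j=1)
  i=2: ✓ (witness j=2)
  i=3: ✓ (witness j=3)
  i=4: ✓ (witness j=4)
Positions where it holds: {0, 1, 2, 3, 4} → 5.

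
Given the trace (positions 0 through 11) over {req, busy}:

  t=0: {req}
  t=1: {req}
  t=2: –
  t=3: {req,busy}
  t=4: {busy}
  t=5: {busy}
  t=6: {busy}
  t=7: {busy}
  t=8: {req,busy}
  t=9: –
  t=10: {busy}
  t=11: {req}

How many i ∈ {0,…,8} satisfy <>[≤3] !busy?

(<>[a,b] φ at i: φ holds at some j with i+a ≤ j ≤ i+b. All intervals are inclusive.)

Evaluate at each i in [0,8]:
  i=0: ✓ (witness j=0)
  i=1: ✓ (witness j=1)
  i=2: ✓ (witness j=2)
  i=3: ✗ (none in [3,6])
  i=4: ✗ (none in [4,7])
  i=5: ✗ (none in [5,8])
  i=6: ✓ (witness j=9)
  i=7: ✓ (witness j=9)
  i=8: ✓ (witness j=9)
Positions where it holds: {0, 1, 2, 6, 7, 8} → 6.

6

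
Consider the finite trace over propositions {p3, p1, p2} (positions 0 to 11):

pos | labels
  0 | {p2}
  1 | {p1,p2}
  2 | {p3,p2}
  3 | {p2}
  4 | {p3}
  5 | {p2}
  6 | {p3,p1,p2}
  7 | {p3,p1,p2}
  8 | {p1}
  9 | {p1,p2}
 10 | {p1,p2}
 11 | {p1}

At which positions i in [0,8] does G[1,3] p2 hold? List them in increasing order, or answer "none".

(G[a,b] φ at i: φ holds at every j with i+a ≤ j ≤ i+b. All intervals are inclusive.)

Evaluate at each i in [0,8]:
  i=0: ✓ (all of [1,3])
  i=1: ✗ (fails at j=4)
  i=2: ✗ (fails at j=4)
  i=3: ✗ (fails at j=4)
  i=4: ✓ (all of [5,7])
  i=5: ✗ (fails at j=8)
  i=6: ✗ (fails at j=8)
  i=7: ✗ (fails at j=8)
  i=8: ✗ (fails at j=11)

0, 4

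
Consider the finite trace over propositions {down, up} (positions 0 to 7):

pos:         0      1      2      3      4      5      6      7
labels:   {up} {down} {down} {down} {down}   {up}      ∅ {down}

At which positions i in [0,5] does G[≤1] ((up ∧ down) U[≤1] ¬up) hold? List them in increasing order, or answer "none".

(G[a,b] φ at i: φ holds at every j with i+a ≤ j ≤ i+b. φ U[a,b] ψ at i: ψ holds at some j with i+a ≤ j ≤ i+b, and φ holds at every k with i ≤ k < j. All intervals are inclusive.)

Evaluate at each i in [0,5]:
  i=0: ✗ (fails at j=0)
  i=1: ✓ (all of [1,2])
  i=2: ✓ (all of [2,3])
  i=3: ✓ (all of [3,4])
  i=4: ✗ (fails at j=5)
  i=5: ✗ (fails at j=5)

1, 2, 3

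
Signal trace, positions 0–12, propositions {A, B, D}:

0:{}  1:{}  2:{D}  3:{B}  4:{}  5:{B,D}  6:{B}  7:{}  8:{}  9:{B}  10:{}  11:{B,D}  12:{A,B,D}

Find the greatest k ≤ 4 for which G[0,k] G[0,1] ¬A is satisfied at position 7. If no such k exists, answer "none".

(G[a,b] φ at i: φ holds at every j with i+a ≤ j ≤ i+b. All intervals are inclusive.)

G[0,1] ¬A must hold from j=7 onward; find where it first fails.
  j=7: holds
  j=8: holds
  j=9: holds
  j=10: holds
  j=11: fails
Holds on [7,10], so largest k = 3.

3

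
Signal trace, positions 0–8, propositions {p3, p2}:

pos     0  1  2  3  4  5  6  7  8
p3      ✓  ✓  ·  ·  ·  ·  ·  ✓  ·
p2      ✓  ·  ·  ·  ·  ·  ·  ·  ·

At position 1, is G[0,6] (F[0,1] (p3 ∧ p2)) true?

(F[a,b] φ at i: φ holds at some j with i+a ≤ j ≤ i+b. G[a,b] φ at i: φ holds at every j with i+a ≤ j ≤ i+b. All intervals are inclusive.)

Check F[0,1] (p3 ∧ p2) at every j in [1,7]:
  j=1: fails (none in [1,2])
  j=2: fails (none in [2,3])
  j=3: fails (none in [3,4])
  j=4: fails (none in [4,5])
  j=5: fails (none in [5,6])
  j=6: fails (none in [6,7])
  j=7: fails (none in [7,8])
Fails at j=1 → formula fails.

Does not hold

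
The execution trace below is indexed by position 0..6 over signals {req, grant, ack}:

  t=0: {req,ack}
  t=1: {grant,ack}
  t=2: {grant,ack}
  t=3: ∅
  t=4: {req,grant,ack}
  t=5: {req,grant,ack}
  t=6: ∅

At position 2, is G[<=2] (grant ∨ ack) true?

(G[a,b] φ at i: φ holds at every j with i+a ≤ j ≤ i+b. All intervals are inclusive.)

Check (grant ∨ ack) at every j in [2,4]:
  j=2: true
  j=3: false
  j=4: true
Fails at j=3 → formula fails.

No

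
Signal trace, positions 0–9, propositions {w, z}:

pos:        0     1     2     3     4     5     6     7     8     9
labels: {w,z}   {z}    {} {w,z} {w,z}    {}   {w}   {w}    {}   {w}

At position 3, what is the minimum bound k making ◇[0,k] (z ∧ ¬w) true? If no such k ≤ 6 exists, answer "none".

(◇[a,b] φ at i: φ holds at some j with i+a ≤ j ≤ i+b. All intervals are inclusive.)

none

Scan j = 3,4,… for (z ∧ ¬w):
  j=3: fails
  j=4: fails
  j=5: fails
  j=6: fails
  j=7: fails
  j=8: fails
  j=9: fails
No j in [3,9] satisfies it → none.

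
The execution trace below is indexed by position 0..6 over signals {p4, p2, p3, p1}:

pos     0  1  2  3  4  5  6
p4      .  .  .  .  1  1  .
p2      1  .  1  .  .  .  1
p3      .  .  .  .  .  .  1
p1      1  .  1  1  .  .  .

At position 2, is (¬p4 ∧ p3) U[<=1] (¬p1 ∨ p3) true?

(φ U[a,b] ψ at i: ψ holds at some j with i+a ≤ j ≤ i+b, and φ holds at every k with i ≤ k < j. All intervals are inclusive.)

Need some j in [2,3] with (¬p1 ∨ p3), and (¬p4 ∧ p3) at every k in [2,j-1].
  j=2: (¬p1 ∨ p3) false.
  j=3: (¬p1 ∨ p3) false.
No j in the window works → until fails.

No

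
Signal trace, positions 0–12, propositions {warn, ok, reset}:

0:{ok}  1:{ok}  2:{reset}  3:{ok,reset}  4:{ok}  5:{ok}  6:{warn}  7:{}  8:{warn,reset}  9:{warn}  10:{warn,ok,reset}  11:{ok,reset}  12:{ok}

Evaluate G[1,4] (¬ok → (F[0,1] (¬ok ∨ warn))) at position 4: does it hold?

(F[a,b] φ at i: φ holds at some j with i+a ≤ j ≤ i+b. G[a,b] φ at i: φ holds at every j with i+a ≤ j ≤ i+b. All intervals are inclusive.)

Check (¬ok → (F[0,1] (¬ok ∨ warn))) at every j in [5,8]:
  j=5: antecedent false → ✓
  j=6: antecedent true; consequent holds (witness at 6) → ✓
  j=7: antecedent true; consequent holds (witness at 7) → ✓
  j=8: antecedent true; consequent holds (witness at 8) → ✓
All positions satisfy it → formula holds.

Holds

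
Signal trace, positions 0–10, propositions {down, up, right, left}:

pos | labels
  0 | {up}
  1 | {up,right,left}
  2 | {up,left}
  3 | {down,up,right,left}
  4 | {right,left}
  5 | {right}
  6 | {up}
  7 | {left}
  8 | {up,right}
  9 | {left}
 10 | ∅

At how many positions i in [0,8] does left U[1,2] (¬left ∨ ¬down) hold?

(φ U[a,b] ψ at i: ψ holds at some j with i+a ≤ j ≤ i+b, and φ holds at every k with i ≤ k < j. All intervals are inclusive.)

Evaluate at each i in [0,8]:
  i=0: ✗ (lhs fails at k=0 before rhs at j=1)
  i=1: ✓ (rhs at j=2; lhs holds on [1,1])
  i=2: ✓ (rhs at j=4; lhs holds on [2,3])
  i=3: ✓ (rhs at j=4; lhs holds on [3,3])
  i=4: ✓ (rhs at j=5; lhs holds on [4,4])
  i=5: ✗ (lhs fails at k=5 before rhs at j=6)
  i=6: ✗ (lhs fails at k=6 before rhs at j=7)
  i=7: ✓ (rhs at j=8; lhs holds on [7,7])
  i=8: ✗ (lhs fails at k=8 before rhs at j=9)
Positions where it holds: {1, 2, 3, 4, 7} → 5.

5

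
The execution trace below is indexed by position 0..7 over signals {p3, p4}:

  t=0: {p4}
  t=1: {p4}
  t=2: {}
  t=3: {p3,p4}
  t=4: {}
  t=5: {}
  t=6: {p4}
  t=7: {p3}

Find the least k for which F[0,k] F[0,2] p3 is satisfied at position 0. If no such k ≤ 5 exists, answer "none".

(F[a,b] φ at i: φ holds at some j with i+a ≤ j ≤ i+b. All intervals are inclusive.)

1

Scan j = 0,1,… for F[0,2] p3:
  j=0: fails
  j=1: holds
First hit at j=1, so smallest k = 1-0 = 1.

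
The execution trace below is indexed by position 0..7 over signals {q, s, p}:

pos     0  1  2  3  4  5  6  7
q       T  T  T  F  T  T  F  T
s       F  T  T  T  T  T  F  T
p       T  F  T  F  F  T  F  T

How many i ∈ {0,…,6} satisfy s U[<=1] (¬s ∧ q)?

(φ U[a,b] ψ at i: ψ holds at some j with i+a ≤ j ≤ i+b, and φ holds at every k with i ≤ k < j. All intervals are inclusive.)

1

Evaluate at each i in [0,6]:
  i=0: ✓ (rhs at j=0)
  i=1: ✗ (no rhs in [1,2])
  i=2: ✗ (no rhs in [2,3])
  i=3: ✗ (no rhs in [3,4])
  i=4: ✗ (no rhs in [4,5])
  i=5: ✗ (no rhs in [5,6])
  i=6: ✗ (no rhs in [6,7])
Positions where it holds: {0} → 1.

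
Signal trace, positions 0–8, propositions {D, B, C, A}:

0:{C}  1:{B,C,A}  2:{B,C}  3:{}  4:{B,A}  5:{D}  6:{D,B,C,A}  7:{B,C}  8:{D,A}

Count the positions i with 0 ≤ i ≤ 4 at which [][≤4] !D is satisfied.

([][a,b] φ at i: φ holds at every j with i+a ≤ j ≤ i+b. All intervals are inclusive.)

Evaluate at each i in [0,4]:
  i=0: ✓ (all of [0,4])
  i=1: ✗ (fails at j=5)
  i=2: ✗ (fails at j=5)
  i=3: ✗ (fails at j=5)
  i=4: ✗ (fails at j=5)
Positions where it holds: {0} → 1.

1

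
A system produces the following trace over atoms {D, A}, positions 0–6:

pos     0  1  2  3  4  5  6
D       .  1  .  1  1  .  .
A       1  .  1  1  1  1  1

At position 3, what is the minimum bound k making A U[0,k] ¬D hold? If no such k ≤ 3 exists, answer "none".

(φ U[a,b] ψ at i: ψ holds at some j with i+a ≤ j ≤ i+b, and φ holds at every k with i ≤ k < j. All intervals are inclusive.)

Need earliest j ≥ 3 with ¬D, and A at every k in [3,j-1].
  j=3: rhs fails.
  j=4: rhs fails.
  j=5: rhs holds; lhs holds on [3,4]. k = 2.

2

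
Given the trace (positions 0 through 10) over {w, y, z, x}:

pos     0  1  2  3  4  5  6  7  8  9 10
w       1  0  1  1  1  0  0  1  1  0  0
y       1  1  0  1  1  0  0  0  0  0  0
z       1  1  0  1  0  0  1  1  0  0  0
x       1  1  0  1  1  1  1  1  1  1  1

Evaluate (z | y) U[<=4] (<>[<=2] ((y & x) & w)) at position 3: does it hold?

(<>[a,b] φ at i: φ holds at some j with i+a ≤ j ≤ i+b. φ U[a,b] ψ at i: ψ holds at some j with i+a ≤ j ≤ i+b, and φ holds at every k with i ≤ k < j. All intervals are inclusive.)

True

Need some j in [3,7] with <>[<=2] ((y & x) & w), and (z | y) at every k in [3,j-1].
  j=3: <>[<=2] ((y & x) & w) holds; no prefix to check → satisfied.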